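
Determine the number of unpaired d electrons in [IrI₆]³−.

Ligand charges: each iodide is −1. With an overall charge of −3 the iridium centre must be in the +3 oxidation state.
Ir sits in group 9, so the d-electron count is 9 − 3 = 6.
The spin state decides the count: a 5d ion has a large Δₒ and is invariably low-spin.
An octahedral low-spin d⁶ ion is t₂g⁶e_g⁰, giving 0 unpaired electrons.

0 unpaired electrons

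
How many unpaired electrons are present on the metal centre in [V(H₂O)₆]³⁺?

Summing ligand charges against the +3 overall charge gives an oxidation state of +3 for vanadium.
V sits in group 5, so the d-electron count is 5 − 3 = 2.
In an octahedral field the d² configuration is t₂g²e_g⁰ (only one arrangement possible), giving 2 unpaired electrons.

2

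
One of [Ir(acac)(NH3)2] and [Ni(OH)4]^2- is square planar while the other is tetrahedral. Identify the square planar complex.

[Ir(acac)(NH3)2]

For [Ir(acac)(NH3)2]: Summing ligand charges against the 0 overall charge gives an oxidation state of +1 for iridium. Ir sits in group 9, so the d-electron count is 9 − 1 = 8. A 5d d⁸ ion has a large crystal-field splitting; square planar leaves the high-energy d_{x²−y²} orbital empty and maximises CFSE. → square planar.
For [Ni(OH)4]^2-: Ligand charges: each hydroxide is −1. With an overall charge of −2 the nickel centre must be in the +2 oxidation state. Nickel is a group-10 element; Ni(II) is therefore d⁸. Hydroxide is a weak-field ligand. With weak-field ligands the CFSE gain from square planar is small, so a 3d d⁸ ion takes the sterically preferred tetrahedral geometry. → tetrahedral.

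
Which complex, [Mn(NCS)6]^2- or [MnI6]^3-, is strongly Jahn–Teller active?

[MnI6]^3-

[Mn(NCS)6]^2-: Summing ligand charges against the −2 overall charge gives an oxidation state of +4 for manganese. Mn sits in group 7, so the d-electron count is 7 − 4 = 3. The d³ configuration leaves the e_g set evenly filled (or empty) — no strong Jahn–Teller driving force.
[MnI6]^3-: Summing ligand charges against the −3 overall charge gives an oxidation state of +3 for manganese. Mn sits in group 7, so the d-electron count is 7 − 3 = 4. Iodide is a weak-field ligand for a first-row metal, so the complex is high-spin. The t₂g³e_g¹ (high-spin) configuration has an unevenly filled e_g set; the Jahn–Teller theorem predicts a tetragonal distortion (typically axial elongation) to lift the degeneracy.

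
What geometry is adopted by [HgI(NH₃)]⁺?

linear

Ligand charges: each iodide is −1; ammonia is neutral. With an overall charge of +1 the mercury centre must be in the +2 oxidation state.
Mercury is a group-12 element; Hg(II) is therefore d¹⁰.
With 2 monodentate ligands the coordination number is 2.
A d¹⁰ ion with only two ligands adopts a linear arrangement (sp hybridisation; no CFSE preference).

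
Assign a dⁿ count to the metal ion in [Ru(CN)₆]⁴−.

d⁶

Ligand charges: each cyanide is −1. With an overall charge of −4 the ruthenium centre must be in the +2 oxidation state.
Ru sits in group 8, so the d-electron count is 8 − 2 = 6.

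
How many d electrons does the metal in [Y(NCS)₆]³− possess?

Each isothiocyanate is −1; balancing the −3 overall charge requires Y(III).
Y sits in group 3, so the d-electron count is 3 − 3 = 0.

d⁰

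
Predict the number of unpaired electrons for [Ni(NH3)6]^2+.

Ligand charges: ammonia is neutral. With an overall charge of +2 the nickel centre must be in the +2 oxidation state.
Group 10 minus oxidation state 2 gives a d⁸ configuration.
In an octahedral field the d⁸ configuration is t₂g⁶e_g² (only one arrangement possible), giving 2 unpaired electrons.

2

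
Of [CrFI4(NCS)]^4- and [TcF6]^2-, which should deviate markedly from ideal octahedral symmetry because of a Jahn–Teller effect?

[CrFI4(NCS)]^4-: Each fluoride is −1; each iodide is −1; each isothiocyanate is −1; balancing the −4 overall charge requires Cr(II). Cr sits in group 6, so the d-electron count is 6 − 2 = 4. Fluoride, iodide, and isothiocyanate are weak-field ligands for a first-row metal, so the complex is high-spin. The t₂g³e_g¹ (high-spin) configuration has an unevenly filled e_g set; the Jahn–Teller theorem predicts a tetragonal distortion (typically axial elongation) to lift the degeneracy.
[TcF6]^2-: Each fluoride is −1; balancing the −2 overall charge requires Tc(IV). Technetium is a group-7 element; Tc(IV) is therefore d³. The d³ configuration leaves the e_g set evenly filled (or empty) — no strong Jahn–Teller driving force.

[CrFI4(NCS)]^4-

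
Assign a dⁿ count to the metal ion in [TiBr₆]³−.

Each bromide is −1; balancing the −3 overall charge requires Ti(III).
Titanium is a group-4 element; Ti(III) is therefore d¹.

d¹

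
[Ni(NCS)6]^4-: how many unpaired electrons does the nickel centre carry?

2

Ligand charges: each isothiocyanate is −1. With an overall charge of −4 the nickel centre must be in the +2 oxidation state.
Ni sits in group 10, so the d-electron count is 10 − 2 = 8.
In an octahedral field the d⁸ configuration is t₂g⁶e_g² (only one arrangement possible), giving 2 unpaired electrons.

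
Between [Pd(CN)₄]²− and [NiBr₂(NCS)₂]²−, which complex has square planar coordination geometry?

[Pd(CN)₄]²−

For [Pd(CN)₄]²−: Ligand charges: each cyanide is −1. With an overall charge of −2 the palladium centre must be in the +2 oxidation state. Pd sits in group 10, so the d-electron count is 10 − 2 = 8. A 4d d⁸ ion has a large crystal-field splitting; square planar leaves the high-energy d_{x²−y²} orbital empty and maximises CFSE. → square planar.
For [NiBr₂(NCS)₂]²−: Each bromide is −1; each isothiocyanate is −1; balancing the −2 overall charge requires Ni(II). Nickel is a group-10 element; Ni(II) is therefore d⁸. Bromide and isothiocyanate are weak-field ligands. With weak-field ligands the CFSE gain from square planar is small, so a 3d d⁸ ion takes the sterically preferred tetrahedral geometry. → tetrahedral.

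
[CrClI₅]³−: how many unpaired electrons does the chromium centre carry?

3 unpaired electrons

Each chloride is −1; each iodide is −1; balancing the −3 overall charge requires Cr(III).
Chromium is a group-6 element; Cr(III) is therefore d³.
In an octahedral field the d³ configuration is t₂g³e_g⁰ (only one arrangement possible), giving 3 unpaired electrons.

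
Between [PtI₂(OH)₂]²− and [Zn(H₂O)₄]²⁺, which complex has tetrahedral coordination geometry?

For [PtI₂(OH)₂]²−: Each iodide is −1; each hydroxide is −1; balancing the −2 overall charge requires Pt(II). Group 10 minus oxidation state 2 gives a d⁸ configuration. A 5d d⁸ ion has a large crystal-field splitting; square planar leaves the high-energy d_{x²−y²} orbital empty and maximises CFSE. → square planar.
For [Zn(H₂O)₄]²⁺: Summing ligand charges against the +2 overall charge gives an oxidation state of +2 for zinc. Zn sits in group 12, so the d-electron count is 12 − 2 = 10. A d¹⁰ ion has no crystal-field stabilisation preference between square planar and tetrahedral, so four ligands adopt the sterically favoured tetrahedral geometry. → tetrahedral.

[Zn(H₂O)₄]²⁺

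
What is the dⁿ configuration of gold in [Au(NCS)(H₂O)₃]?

d¹⁰

Ligand charges: each isothiocyanate is −1; water is neutral. With an overall charge of 0 the gold centre must be in the +1 oxidation state.
Au sits in group 11, so the d-electron count is 11 − 1 = 10.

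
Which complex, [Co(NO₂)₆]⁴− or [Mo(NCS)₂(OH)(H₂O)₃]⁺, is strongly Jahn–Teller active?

[Co(NO₂)₆]⁴−: Each nitro (N-bound nitrite) is −1; balancing the −4 overall charge requires Co(II). Cobalt is a group-9 element; Co(II) is therefore d⁷. Nitro (N-bound nitrite) is a strong-field ligand (high in the spectrochemical series) for a first-row metal, so the complex is low-spin. The t₂g⁶e_g¹ (low-spin) configuration has an unevenly filled e_g set; the Jahn–Teller theorem predicts a tetragonal distortion (typically axial elongation) to lift the degeneracy.
[Mo(NCS)₂(OH)(H₂O)₃]⁺: Summing ligand charges against the +1 overall charge gives an oxidation state of +4 for molybdenum. Mo sits in group 6, so the d-electron count is 6 − 4 = 2. The d² configuration leaves the e_g set evenly filled (or empty) — no strong Jahn–Teller driving force.

[Co(NO₂)₆]⁴−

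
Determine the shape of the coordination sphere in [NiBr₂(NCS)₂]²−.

tetrahedral

Summing ligand charges against the −2 overall charge gives an oxidation state of +2 for nickel.
Group 10 minus oxidation state 2 gives a d⁸ configuration.
With 4 monodentate ligands the coordination number is 4.
Bromide and isothiocyanate are weak-field ligands.
With weak-field ligands the CFSE gain from square planar is small, so a 3d d⁸ ion takes the sterically preferred tetrahedral geometry.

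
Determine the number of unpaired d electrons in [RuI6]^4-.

0 unpaired electrons

Ligand charges: each iodide is −1. With an overall charge of −4 the ruthenium centre must be in the +2 oxidation state.
Ruthenium is a group-8 element; Ru(II) is therefore d⁶.
The spin state decides the count: a 4d ion has a large Δₒ and is invariably low-spin.
An octahedral low-spin d⁶ ion is t₂g⁶e_g⁰, giving 0 unpaired electrons.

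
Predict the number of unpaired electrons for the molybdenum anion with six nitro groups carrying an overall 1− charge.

Ligand charges: each nitro (N-bound nitrite) is −1. With an overall charge of −1 the molybdenum centre must be in the +5 oxidation state.
Group 6 minus oxidation state 5 gives a d¹ configuration.
In an octahedral field the d¹ configuration is t₂g¹e_g⁰ (only one arrangement possible), giving 1 unpaired electron.

1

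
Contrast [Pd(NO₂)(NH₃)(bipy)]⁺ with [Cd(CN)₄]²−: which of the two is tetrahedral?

[Cd(CN)₄]²−

For [Pd(NO₂)(NH₃)(bipy)]⁺: Summing ligand charges against the +1 overall charge gives an oxidation state of +2 for palladium. Pd sits in group 10, so the d-electron count is 10 − 2 = 8. A 4d d⁸ ion has a large crystal-field splitting; square planar leaves the high-energy d_{x²−y²} orbital empty and maximises CFSE. → square planar.
For [Cd(CN)₄]²−: Each cyanide is −1; balancing the −2 overall charge requires Cd(II). Cadmium is a group-12 element; Cd(II) is therefore d¹⁰. A d¹⁰ ion has no crystal-field stabilisation preference between square planar and tetrahedral, so four ligands adopt the sterically favoured tetrahedral geometry. → tetrahedral.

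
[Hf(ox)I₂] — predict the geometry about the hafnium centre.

Summing ligand charges against the 0 overall charge gives an oxidation state of +4 for hafnium.
Group 4 minus oxidation state 4 gives a d⁰ configuration.
Counting donor atoms: 1×oxalate (bidentate) → 2 donors; 2×iodide (monodentate) → 2 donors. Coordination number = 4.
A d⁰ ion has no crystal-field stabilisation preference between square planar and tetrahedral, so four ligands adopt the sterically favoured tetrahedral geometry.

tetrahedral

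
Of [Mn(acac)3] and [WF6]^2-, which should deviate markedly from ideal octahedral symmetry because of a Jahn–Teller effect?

[Mn(acac)3]

[Mn(acac)3]: Ligand charges: each acetylacetonate is −1. With an overall charge of 0 the manganese centre must be in the +3 oxidation state. Group 7 minus oxidation state 3 gives a d⁴ configuration. Acetylacetonate is a weak-field ligand for a first-row metal, so the complex is high-spin. The t₂g³e_g¹ (high-spin) configuration has an unevenly filled e_g set; the Jahn–Teller theorem predicts a tetragonal distortion (typically axial elongation) to lift the degeneracy.
[WF6]^2-: Ligand charges: each fluoride is −1. With an overall charge of −2 the tungsten centre must be in the +4 oxidation state. Tungsten is a group-6 element; W(IV) is therefore d². The d² configuration leaves the e_g set evenly filled (or empty) — no strong Jahn–Teller driving force.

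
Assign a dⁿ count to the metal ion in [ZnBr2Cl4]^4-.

Ligand charges: each bromide is −1; each chloride is −1. With an overall charge of −4 the zinc centre must be in the +2 oxidation state.
Group 12 minus oxidation state 2 gives a d¹⁰ configuration.

d10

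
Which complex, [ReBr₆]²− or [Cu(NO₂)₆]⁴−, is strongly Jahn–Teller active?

[Cu(NO₂)₆]⁴−

[ReBr₆]²−: Ligand charges: each bromide is −1. With an overall charge of −2 the rhenium centre must be in the +4 oxidation state. Group 7 minus oxidation state 4 gives a d³ configuration. The d³ configuration leaves the e_g set evenly filled (or empty) — no strong Jahn–Teller driving force.
[Cu(NO₂)₆]⁴−: Ligand charges: each nitro (N-bound nitrite) is −1. With an overall charge of −4 the copper centre must be in the +2 oxidation state. Cu sits in group 11, so the d-electron count is 11 − 2 = 9. The t₂g⁶e_g³ configuration has an unevenly filled e_g set; the Jahn–Teller theorem predicts a tetragonal distortion (typically axial elongation) to lift the degeneracy.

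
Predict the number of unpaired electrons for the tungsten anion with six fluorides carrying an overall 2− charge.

2 unpaired electrons

Summing ligand charges against the −2 overall charge gives an oxidation state of +4 for tungsten.
Tungsten is a group-6 element; W(IV) is therefore d².
In an octahedral field the d² configuration is t₂g²e_g⁰ (only one arrangement possible), giving 2 unpaired electrons.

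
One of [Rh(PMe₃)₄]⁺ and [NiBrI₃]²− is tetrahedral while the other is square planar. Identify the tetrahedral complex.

[NiBrI₃]²−

For [Rh(PMe₃)₄]⁺: Ligand charges: trimethylphosphine is neutral. With an overall charge of +1 the rhodium centre must be in the +1 oxidation state. Rh sits in group 9, so the d-electron count is 9 − 1 = 8. A 4d d⁸ ion has a large crystal-field splitting; square planar leaves the high-energy d_{x²−y²} orbital empty and maximises CFSE. → square planar.
For [NiBrI₃]²−: Each bromide is −1; each iodide is −1; balancing the −2 overall charge requires Ni(II). Ni sits in group 10, so the d-electron count is 10 − 2 = 8. Bromide and iodide are weak-field ligands. With weak-field ligands the CFSE gain from square planar is small, so a 3d d⁸ ion takes the sterically preferred tetrahedral geometry. → tetrahedral.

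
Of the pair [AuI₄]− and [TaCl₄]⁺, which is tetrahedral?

[TaCl₄]⁺

For [AuI₄]−: Ligand charges: each iodide is −1. With an overall charge of −1 the gold centre must be in the +3 oxidation state. Group 11 minus oxidation state 3 gives a d⁸ configuration. A 5d d⁸ ion has a large crystal-field splitting; square planar leaves the high-energy d_{x²−y²} orbital empty and maximises CFSE. → square planar.
For [TaCl₄]⁺: Summing ligand charges against the +1 overall charge gives an oxidation state of +5 for tantalum. Ta sits in group 5, so the d-electron count is 5 − 5 = 0. A d⁰ ion has no crystal-field stabilisation preference between square planar and tetrahedral, so four ligands adopt the sterically favoured tetrahedral geometry. → tetrahedral.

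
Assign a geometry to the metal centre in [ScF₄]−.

tetrahedral

Summing ligand charges against the −1 overall charge gives an oxidation state of +3 for scandium.
Sc sits in group 3, so the d-electron count is 3 − 3 = 0.
Coordination number: 4.
A d⁰ ion has no crystal-field stabilisation preference between square planar and tetrahedral, so four ligands adopt the sterically favoured tetrahedral geometry.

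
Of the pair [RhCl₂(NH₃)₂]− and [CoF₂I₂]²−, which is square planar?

[RhCl₂(NH₃)₂]−

For [RhCl₂(NH₃)₂]−: Each chloride is −1; ammonia is neutral; balancing the −1 overall charge requires Rh(I). Rhodium is a group-9 element; Rh(I) is therefore d⁸. A 4d d⁸ ion has a large crystal-field splitting; square planar leaves the high-energy d_{x²−y²} orbital empty and maximises CFSE. → square planar.
For [CoF₂I₂]²−: Each fluoride is −1; each iodide is −1; balancing the −2 overall charge requires Co(II). Cobalt is a group-9 element; Co(II) is therefore d⁷. For a high-spin 3d d⁷ ion with weak-field ligands the small Δₜ gives little square-planar CFSE advantage, so four ligands adopt the sterically favoured tetrahedral geometry. → tetrahedral.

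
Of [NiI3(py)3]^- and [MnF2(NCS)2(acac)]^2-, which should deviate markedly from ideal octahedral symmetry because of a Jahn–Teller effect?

[MnF2(NCS)2(acac)]^2-

[NiI3(py)3]^-: Ligand charges: each iodide is −1; pyridine is neutral. With an overall charge of −1 the nickel centre must be in the +2 oxidation state. Nickel is a group-10 element; Ni(II) is therefore d⁸. The d⁸ configuration leaves the e_g set evenly filled (or empty) — no strong Jahn–Teller driving force.
[MnF2(NCS)2(acac)]^2-: Summing ligand charges against the −2 overall charge gives an oxidation state of +3 for manganese. Group 7 minus oxidation state 3 gives a d⁴ configuration. Acetylacetonate, fluoride, and isothiocyanate are weak-field ligands for a first-row metal, so the complex is high-spin. The t₂g³e_g¹ (high-spin) configuration has an unevenly filled e_g set; the Jahn–Teller theorem predicts a tetragonal distortion (typically axial elongation) to lift the degeneracy.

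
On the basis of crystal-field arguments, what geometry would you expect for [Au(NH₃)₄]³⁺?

Ligand charges: ammonia is neutral. With an overall charge of +3 the gold centre must be in the +3 oxidation state.
Group 11 minus oxidation state 3 gives a d⁸ configuration.
With 4 monodentate ligands the coordination number is 4.
A 5d d⁸ ion has a large crystal-field splitting; square planar leaves the high-energy d_{x²−y²} orbital empty and maximises CFSE.

square planar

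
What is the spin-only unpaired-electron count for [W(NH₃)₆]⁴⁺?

Summing ligand charges against the +4 overall charge gives an oxidation state of +4 for tungsten.
Group 6 minus oxidation state 4 gives a d² configuration.
In an octahedral field the d² configuration is t₂g²e_g⁰ (only one arrangement possible), giving 2 unpaired electrons.

2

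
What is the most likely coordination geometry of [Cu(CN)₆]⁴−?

octahedral

Summing ligand charges against the −4 overall charge gives an oxidation state of +2 for copper.
Cu sits in group 11, so the d-electron count is 11 − 2 = 9.
Coordination number: 6.
Six donors around a single metal centre give an octahedral coordination sphere.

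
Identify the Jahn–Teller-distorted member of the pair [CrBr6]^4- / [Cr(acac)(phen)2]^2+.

[CrBr6]^4-: Ligand charges: each bromide is −1. With an overall charge of −4 the chromium centre must be in the +2 oxidation state. Chromium is a group-6 element; Cr(II) is therefore d⁴. Bromide is a weak-field ligand for a first-row metal, so the complex is high-spin. The t₂g³e_g¹ (high-spin) configuration has an unevenly filled e_g set; the Jahn–Teller theorem predicts a tetragonal distortion (typically axial elongation) to lift the degeneracy.
[Cr(acac)(phen)2]^2+: Each acetylacetonate is −1; 1,10-phenanthroline is neutral; balancing the +2 overall charge requires Cr(III). Cr sits in group 6, so the d-electron count is 6 − 3 = 3. The d³ configuration leaves the e_g set evenly filled (or empty) — no strong Jahn–Teller driving force.

[CrBr6]^4-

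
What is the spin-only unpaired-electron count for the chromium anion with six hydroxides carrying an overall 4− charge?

4

Summing ligand charges against the −4 overall charge gives an oxidation state of +2 for chromium.
Group 6 minus oxidation state 2 gives a d⁴ configuration.
The spin state decides the count: Hydroxide is a weak-field ligand for a first-row metal, so the complex is high-spin.
An octahedral high-spin d⁴ ion is t₂g³e_g¹, giving 4 unpaired electrons.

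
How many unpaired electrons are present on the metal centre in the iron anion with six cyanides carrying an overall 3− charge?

Each cyanide is −1; balancing the −3 overall charge requires Fe(III).
Fe sits in group 8, so the d-electron count is 8 − 3 = 5.
The spin state decides the count: Cyanide is a strong-field ligand (high in the spectrochemical series) for a first-row metal, so the complex is low-spin.
An octahedral low-spin d⁵ ion is t₂g⁵e_g⁰, giving 1 unpaired electron.

1 unpaired electron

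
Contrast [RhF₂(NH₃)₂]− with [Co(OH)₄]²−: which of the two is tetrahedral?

[Co(OH)₄]²−

For [RhF₂(NH₃)₂]−: Ligand charges: each fluoride is −1; ammonia is neutral. With an overall charge of −1 the rhodium centre must be in the +1 oxidation state. Rhodium is a group-9 element; Rh(I) is therefore d⁸. A 4d d⁸ ion has a large crystal-field splitting; square planar leaves the high-energy d_{x²−y²} orbital empty and maximises CFSE. → square planar.
For [Co(OH)₄]²−: Summing ligand charges against the −2 overall charge gives an oxidation state of +2 for cobalt. Co sits in group 9, so the d-electron count is 9 − 2 = 7. For a high-spin 3d d⁷ ion with weak-field ligands the small Δₜ gives little square-planar CFSE advantage, so four ligands adopt the sterically favoured tetrahedral geometry. → tetrahedral.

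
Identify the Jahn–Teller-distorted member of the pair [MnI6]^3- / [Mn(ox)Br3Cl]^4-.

[MnI6]^3-

[MnI6]^3-: Each iodide is −1; balancing the −3 overall charge requires Mn(III). Manganese is a group-7 element; Mn(III) is therefore d⁴. Iodide is a weak-field ligand for a first-row metal, so the complex is high-spin. The t₂g³e_g¹ (high-spin) configuration has an unevenly filled e_g set; the Jahn–Teller theorem predicts a tetragonal distortion (typically axial elongation) to lift the degeneracy.
[Mn(ox)Br3Cl]^4-: Summing ligand charges against the −4 overall charge gives an oxidation state of +2 for manganese. Manganese is a group-7 element; Mn(II) is therefore d⁵. Bromide, chloride, and oxalate are weak-field ligands for a first-row metal, so the complex is high-spin. The d⁵ configuration leaves the e_g set evenly filled (or empty) — no strong Jahn–Teller driving force.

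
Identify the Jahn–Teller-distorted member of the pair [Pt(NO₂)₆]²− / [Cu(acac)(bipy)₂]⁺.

[Cu(acac)(bipy)₂]⁺

[Pt(NO₂)₆]²−: Ligand charges: each nitro (N-bound nitrite) is −1. With an overall charge of −2 the platinum centre must be in the +4 oxidation state. Platinum is a group-10 element; Pt(IV) is therefore d⁶. A 5d ion has a large Δₒ and is invariably low-spin. The d⁶ configuration leaves the e_g set evenly filled (or empty) — no strong Jahn–Teller driving force.
[Cu(acac)(bipy)₂]⁺: Summing ligand charges against the +1 overall charge gives an oxidation state of +2 for copper. Cu sits in group 11, so the d-electron count is 11 − 2 = 9. The t₂g⁶e_g³ configuration has an unevenly filled e_g set; the Jahn–Teller theorem predicts a tetragonal distortion (typically axial elongation) to lift the degeneracy.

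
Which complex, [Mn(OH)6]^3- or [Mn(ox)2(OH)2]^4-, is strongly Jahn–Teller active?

[Mn(OH)6]^3-: Each hydroxide is −1; balancing the −3 overall charge requires Mn(III). Mn sits in group 7, so the d-electron count is 7 − 3 = 4. Hydroxide is a weak-field ligand for a first-row metal, so the complex is high-spin. The t₂g³e_g¹ (high-spin) configuration has an unevenly filled e_g set; the Jahn–Teller theorem predicts a tetragonal distortion (typically axial elongation) to lift the degeneracy.
[Mn(ox)2(OH)2]^4-: Each oxalate is −2; each hydroxide is −1; balancing the −4 overall charge requires Mn(II). Group 7 minus oxidation state 2 gives a d⁵ configuration. Hydroxide and oxalate are weak-field ligands for a first-row metal, so the complex is high-spin. The d⁵ configuration leaves the e_g set evenly filled (or empty) — no strong Jahn–Teller driving force.

[Mn(OH)6]^3-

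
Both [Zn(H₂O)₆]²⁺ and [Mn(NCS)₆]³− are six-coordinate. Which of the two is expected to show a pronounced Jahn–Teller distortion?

[Zn(H₂O)₆]²⁺: Summing ligand charges against the +2 overall charge gives an oxidation state of +2 for zinc. Zinc is a group-12 element; Zn(II) is therefore d¹⁰. The d¹⁰ configuration leaves the e_g set evenly filled (or empty) — no strong Jahn–Teller driving force.
[Mn(NCS)₆]³−: Ligand charges: each isothiocyanate is −1. With an overall charge of −3 the manganese centre must be in the +3 oxidation state. Manganese is a group-7 element; Mn(III) is therefore d⁴. Isothiocyanate is a weak-field ligand for a first-row metal, so the complex is high-spin. The t₂g³e_g¹ (high-spin) configuration has an unevenly filled e_g set; the Jahn–Teller theorem predicts a tetragonal distortion (typically axial elongation) to lift the degeneracy.

[Mn(NCS)₆]³−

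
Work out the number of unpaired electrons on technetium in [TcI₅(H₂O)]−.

3

Each iodide is −1; water is neutral; balancing the −1 overall charge requires Tc(IV).
Tc sits in group 7, so the d-electron count is 7 − 4 = 3.
In an octahedral field the d³ configuration is t₂g³e_g⁰ (only one arrangement possible), giving 3 unpaired electrons.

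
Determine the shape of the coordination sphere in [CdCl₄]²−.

tetrahedral

Each chloride is −1; balancing the −2 overall charge requires Cd(II).
Cadmium is a group-12 element; Cd(II) is therefore d¹⁰.
Coordination number: 4.
A d¹⁰ ion has no crystal-field stabilisation preference between square planar and tetrahedral, so four ligands adopt the sterically favoured tetrahedral geometry.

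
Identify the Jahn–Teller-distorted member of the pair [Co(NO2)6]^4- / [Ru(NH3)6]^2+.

[Co(NO2)6]^4-: Each nitro (N-bound nitrite) is −1; balancing the −4 overall charge requires Co(II). Cobalt is a group-9 element; Co(II) is therefore d⁷. Nitro (N-bound nitrite) is a strong-field ligand (high in the spectrochemical series) for a first-row metal, so the complex is low-spin. The t₂g⁶e_g¹ (low-spin) configuration has an unevenly filled e_g set; the Jahn–Teller theorem predicts a tetragonal distortion (typically axial elongation) to lift the degeneracy.
[Ru(NH3)6]^2+: Summing ligand charges against the +2 overall charge gives an oxidation state of +2 for ruthenium. Group 8 minus oxidation state 2 gives a d⁶ configuration. A 4d ion has a large Δₒ and is invariably low-spin. The d⁶ configuration leaves the e_g set evenly filled (or empty) — no strong Jahn–Teller driving force.

[Co(NO2)6]^4-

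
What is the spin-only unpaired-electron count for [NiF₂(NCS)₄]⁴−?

Ligand charges: each fluoride is −1; each isothiocyanate is −1. With an overall charge of −4 the nickel centre must be in the +2 oxidation state.
Ni sits in group 10, so the d-electron count is 10 − 2 = 8.
In an octahedral field the d⁸ configuration is t₂g⁶e_g² (only one arrangement possible), giving 2 unpaired electrons.

2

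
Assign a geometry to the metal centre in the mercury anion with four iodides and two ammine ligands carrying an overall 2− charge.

octahedral

Each iodide is −1; ammonia is neutral; balancing the −2 overall charge requires Hg(II).
Mercury is a group-12 element; Hg(II) is therefore d¹⁰.
With 6 monodentate ligands the coordination number is 6.
Six donors around a single metal centre give an octahedral coordination sphere.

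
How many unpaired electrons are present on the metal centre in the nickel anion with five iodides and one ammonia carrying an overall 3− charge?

2 unpaired electrons

Each iodide is −1; ammonia is neutral; balancing the −3 overall charge requires Ni(II).
Group 10 minus oxidation state 2 gives a d⁸ configuration.
In an octahedral field the d⁸ configuration is t₂g⁶e_g² (only one arrangement possible), giving 2 unpaired electrons.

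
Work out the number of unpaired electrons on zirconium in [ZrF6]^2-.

Summing ligand charges against the −2 overall charge gives an oxidation state of +4 for zirconium.
Zr sits in group 4, so the d-electron count is 4 − 4 = 0.
In an octahedral field the d⁰ configuration is t₂g⁰e_g⁰, giving 0 unpaired electrons.

0 unpaired electrons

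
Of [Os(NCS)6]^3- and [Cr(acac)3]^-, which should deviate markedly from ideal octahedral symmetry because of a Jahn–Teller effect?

[Os(NCS)6]^3-: Summing ligand charges against the −3 overall charge gives an oxidation state of +3 for osmium. Group 8 minus oxidation state 3 gives a d⁵ configuration. A 5d ion has a large Δₒ and is invariably low-spin. The d⁵ configuration leaves the e_g set evenly filled (or empty) — no strong Jahn–Teller driving force.
[Cr(acac)3]^-: Summing ligand charges against the −1 overall charge gives an oxidation state of +2 for chromium. Cr sits in group 6, so the d-electron count is 6 − 2 = 4. Acetylacetonate is a weak-field ligand for a first-row metal, so the complex is high-spin. The t₂g³e_g¹ (high-spin) configuration has an unevenly filled e_g set; the Jahn–Teller theorem predicts a tetragonal distortion (typically axial elongation) to lift the degeneracy.

[Cr(acac)3]^-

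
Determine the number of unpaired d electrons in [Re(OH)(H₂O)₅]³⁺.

3 unpaired electrons

Summing ligand charges against the +3 overall charge gives an oxidation state of +4 for rhenium.
Group 7 minus oxidation state 4 gives a d³ configuration.
In an octahedral field the d³ configuration is t₂g³e_g⁰ (only one arrangement possible), giving 3 unpaired electrons.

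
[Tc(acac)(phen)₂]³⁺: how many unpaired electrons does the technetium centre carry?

3 unpaired electrons

Summing ligand charges against the +3 overall charge gives an oxidation state of +4 for technetium.
Technetium is a group-7 element; Tc(IV) is therefore d³.
Counting donor atoms: 1×acetylacetonate (bidentate) → 2 donors; 2×1,10-phenanthroline (bidentate) → 4 donors. Coordination number = 6.
In an octahedral field the d³ configuration is t₂g³e_g⁰ (only one arrangement possible), giving 3 unpaired electrons.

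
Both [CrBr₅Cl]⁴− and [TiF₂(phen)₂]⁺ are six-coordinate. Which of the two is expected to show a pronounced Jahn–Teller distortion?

[CrBr₅Cl]⁴−: Ligand charges: each bromide is −1; each chloride is −1. With an overall charge of −4 the chromium centre must be in the +2 oxidation state. Group 6 minus oxidation state 2 gives a d⁴ configuration. Bromide and chloride are weak-field ligands for a first-row metal, so the complex is high-spin. The t₂g³e_g¹ (high-spin) configuration has an unevenly filled e_g set; the Jahn–Teller theorem predicts a tetragonal distortion (typically axial elongation) to lift the degeneracy.
[TiF₂(phen)₂]⁺: Summing ligand charges against the +1 overall charge gives an oxidation state of +3 for titanium. Ti sits in group 4, so the d-electron count is 4 − 3 = 1. The d¹ configuration leaves the e_g set evenly filled (or empty) — no strong Jahn–Teller driving force.

[CrBr₅Cl]⁴−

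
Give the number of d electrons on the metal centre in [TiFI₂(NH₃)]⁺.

Each fluoride is −1; each iodide is −1; ammonia is neutral; balancing the +1 overall charge requires Ti(IV).
Group 4 minus oxidation state 4 gives a d⁰ configuration.

d0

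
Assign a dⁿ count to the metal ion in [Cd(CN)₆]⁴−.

Ligand charges: each cyanide is −1. With an overall charge of −4 the cadmium centre must be in the +2 oxidation state.
Group 12 minus oxidation state 2 gives a d¹⁰ configuration.

d¹⁰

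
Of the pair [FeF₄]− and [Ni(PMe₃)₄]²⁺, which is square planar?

For [FeF₄]−: Summing ligand charges against the −1 overall charge gives an oxidation state of +3 for iron. Group 8 minus oxidation state 3 gives a d⁵ configuration. A high-spin d⁵ ion has zero CFSE in either geometry, so four ligands adopt the sterically favoured tetrahedral geometry. → tetrahedral.
For [Ni(PMe₃)₄]²⁺: Ligand charges: trimethylphosphine is neutral. With an overall charge of +2 the nickel centre must be in the +2 oxidation state. Nickel is a group-10 element; Ni(II) is therefore d⁸. Trimethylphosphine is a strong-field ligand (high in the spectrochemical series). A 3d d⁸ ion with strong-field ligands gains enough CFSE to favour square planar over tetrahedral. → square planar.

[Ni(PMe₃)₄]²⁺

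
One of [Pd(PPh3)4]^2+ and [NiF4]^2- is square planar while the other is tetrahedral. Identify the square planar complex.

[Pd(PPh3)4]^2+

For [Pd(PPh3)4]^2+: Summing ligand charges against the +2 overall charge gives an oxidation state of +2 for palladium. Pd sits in group 10, so the d-electron count is 10 − 2 = 8. A 4d d⁸ ion has a large crystal-field splitting; square planar leaves the high-energy d_{x²−y²} orbital empty and maximises CFSE. → square planar.
For [NiF4]^2-: Ligand charges: each fluoride is −1. With an overall charge of −2 the nickel centre must be in the +2 oxidation state. Nickel is a group-10 element; Ni(II) is therefore d⁸. Fluoride is a weak-field ligand. With weak-field ligands the CFSE gain from square planar is small, so a 3d d⁸ ion takes the sterically preferred tetrahedral geometry. → tetrahedral.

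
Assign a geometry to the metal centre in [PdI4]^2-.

square planar

Each iodide is −1; balancing the −2 overall charge requires Pd(II).
Pd sits in group 10, so the d-electron count is 10 − 2 = 8.
Coordination number: 4.
A 4d d⁸ ion has a large crystal-field splitting; square planar leaves the high-energy d_{x²−y²} orbital empty and maximises CFSE.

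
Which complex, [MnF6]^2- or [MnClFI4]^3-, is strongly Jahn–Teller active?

[MnClFI4]^3-

[MnF6]^2-: Summing ligand charges against the −2 overall charge gives an oxidation state of +4 for manganese. Mn sits in group 7, so the d-electron count is 7 − 4 = 3. The d³ configuration leaves the e_g set evenly filled (or empty) — no strong Jahn–Teller driving force.
[MnClFI4]^3-: Summing ligand charges against the −3 overall charge gives an oxidation state of +3 for manganese. Mn sits in group 7, so the d-electron count is 7 − 3 = 4. Chloride, fluoride, and iodide are weak-field ligands for a first-row metal, so the complex is high-spin. The t₂g³e_g¹ (high-spin) configuration has an unevenly filled e_g set; the Jahn–Teller theorem predicts a tetragonal distortion (typically axial elongation) to lift the degeneracy.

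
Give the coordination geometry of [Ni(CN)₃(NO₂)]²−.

square planar

Summing ligand charges against the −2 overall charge gives an oxidation state of +2 for nickel.
Group 10 minus oxidation state 2 gives a d⁸ configuration.
Coordination number: 4.
Cyanide and nitro (N-bound nitrite) are strong-field ligands (high in the spectrochemical series).
A 3d d⁸ ion with strong-field ligands gains enough CFSE to favour square planar over tetrahedral.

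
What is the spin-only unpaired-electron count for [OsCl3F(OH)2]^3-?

1 unpaired electron

Ligand charges: each chloride is −1; each fluoride is −1; each hydroxide is −1. With an overall charge of −3 the osmium centre must be in the +3 oxidation state.
Group 8 minus oxidation state 3 gives a d⁵ configuration.
The spin state decides the count: a 5d ion has a large Δₒ and is invariably low-spin.
An octahedral low-spin d⁵ ion is t₂g⁵e_g⁰, giving 1 unpaired electron.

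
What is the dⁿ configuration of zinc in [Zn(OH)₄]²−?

Each hydroxide is −1; balancing the −2 overall charge requires Zn(II).
Group 12 minus oxidation state 2 gives a d¹⁰ configuration.

d¹⁰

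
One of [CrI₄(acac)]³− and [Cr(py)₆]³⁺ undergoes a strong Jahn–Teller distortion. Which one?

[CrI₄(acac)]³−: Each iodide is −1; each acetylacetonate is −1; balancing the −3 overall charge requires Cr(II). Chromium is a group-6 element; Cr(II) is therefore d⁴. Acetylacetonate and iodide are weak-field ligands for a first-row metal, so the complex is high-spin. The t₂g³e_g¹ (high-spin) configuration has an unevenly filled e_g set; the Jahn–Teller theorem predicts a tetragonal distortion (typically axial elongation) to lift the degeneracy.
[Cr(py)₆]³⁺: Ligand charges: pyridine is neutral. With an overall charge of +3 the chromium centre must be in the +3 oxidation state. Group 6 minus oxidation state 3 gives a d³ configuration. The d³ configuration leaves the e_g set evenly filled (or empty) — no strong Jahn–Teller driving force.

[CrI₄(acac)]³−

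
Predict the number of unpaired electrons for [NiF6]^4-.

Each fluoride is −1; balancing the −4 overall charge requires Ni(II).
Ni sits in group 10, so the d-electron count is 10 − 2 = 8.
In an octahedral field the d⁸ configuration is t₂g⁶e_g² (only one arrangement possible), giving 2 unpaired electrons.

2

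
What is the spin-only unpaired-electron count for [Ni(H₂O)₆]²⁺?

2 unpaired electrons

Water is neutral; balancing the +2 overall charge requires Ni(II).
Ni sits in group 10, so the d-electron count is 10 − 2 = 8.
In an octahedral field the d⁸ configuration is t₂g⁶e_g² (only one arrangement possible), giving 2 unpaired electrons.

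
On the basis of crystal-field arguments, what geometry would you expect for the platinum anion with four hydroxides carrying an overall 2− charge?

Each hydroxide is −1; balancing the −2 overall charge requires Pt(II).
Pt sits in group 10, so the d-electron count is 10 − 2 = 8.
With 4 monodentate ligands the coordination number is 4.
A 5d d⁸ ion has a large crystal-field splitting; square planar leaves the high-energy d_{x²−y²} orbital empty and maximises CFSE.

square planar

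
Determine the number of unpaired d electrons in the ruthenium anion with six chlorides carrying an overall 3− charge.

Summing ligand charges against the −3 overall charge gives an oxidation state of +3 for ruthenium.
Group 8 minus oxidation state 3 gives a d⁵ configuration.
The spin state decides the count: a 4d ion has a large Δₒ and is invariably low-spin.
An octahedral low-spin d⁵ ion is t₂g⁵e_g⁰, giving 1 unpaired electron.

1 unpaired electron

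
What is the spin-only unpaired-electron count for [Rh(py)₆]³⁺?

0 unpaired electrons

Pyridine is neutral; balancing the +3 overall charge requires Rh(III).
Group 9 minus oxidation state 3 gives a d⁶ configuration.
The spin state decides the count: a 4d ion has a large Δₒ and is invariably low-spin.
An octahedral low-spin d⁶ ion is t₂g⁶e_g⁰, giving 0 unpaired electrons.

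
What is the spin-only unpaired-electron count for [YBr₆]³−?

0 unpaired electrons

Ligand charges: each bromide is −1. With an overall charge of −3 the yttrium centre must be in the +3 oxidation state.
Group 3 minus oxidation state 3 gives a d⁰ configuration.
In an octahedral field the d⁰ configuration is t₂g⁰e_g⁰, giving 0 unpaired electrons.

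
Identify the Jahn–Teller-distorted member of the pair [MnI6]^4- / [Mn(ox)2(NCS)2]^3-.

[MnI6]^4-: Each iodide is −1; balancing the −4 overall charge requires Mn(II). Group 7 minus oxidation state 2 gives a d⁵ configuration. Iodide is a weak-field ligand for a first-row metal, so the complex is high-spin. The d⁵ configuration leaves the e_g set evenly filled (or empty) — no strong Jahn–Teller driving force.
[Mn(ox)2(NCS)2]^3-: Ligand charges: each oxalate is −2; each isothiocyanate is −1. With an overall charge of −3 the manganese centre must be in the +3 oxidation state. Manganese is a group-7 element; Mn(III) is therefore d⁴. Isothiocyanate and oxalate are weak-field ligands for a first-row metal, so the complex is high-spin. The t₂g³e_g¹ (high-spin) configuration has an unevenly filled e_g set; the Jahn–Teller theorem predicts a tetragonal distortion (typically axial elongation) to lift the degeneracy.

[Mn(ox)2(NCS)2]^3-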